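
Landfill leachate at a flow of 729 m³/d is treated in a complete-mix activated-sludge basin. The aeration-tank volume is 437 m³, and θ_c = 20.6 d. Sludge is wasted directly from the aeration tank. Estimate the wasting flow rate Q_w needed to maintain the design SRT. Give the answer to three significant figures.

For wasting at MLVSS concentration, Q_w = V/θ_c = 437.0/20.6 = 21.21 m³/d.

Q_w ≈ 21.2 m³/d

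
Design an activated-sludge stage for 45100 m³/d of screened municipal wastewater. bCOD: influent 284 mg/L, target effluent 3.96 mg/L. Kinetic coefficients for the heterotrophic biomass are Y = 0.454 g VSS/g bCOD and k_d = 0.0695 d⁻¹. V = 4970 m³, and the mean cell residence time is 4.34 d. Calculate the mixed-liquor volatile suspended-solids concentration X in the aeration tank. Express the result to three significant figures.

Solving the biomass balance for X: X = Y Q (S₀−S) θ_c / [V (1+k_d θ_c)] = 0.454 × 45100 × (284 − 3.96) × 4.34 / [4970 × (1 + 0.0695 × 4.34)] = 3847 mg/L.

X ≈ 3850 mg/L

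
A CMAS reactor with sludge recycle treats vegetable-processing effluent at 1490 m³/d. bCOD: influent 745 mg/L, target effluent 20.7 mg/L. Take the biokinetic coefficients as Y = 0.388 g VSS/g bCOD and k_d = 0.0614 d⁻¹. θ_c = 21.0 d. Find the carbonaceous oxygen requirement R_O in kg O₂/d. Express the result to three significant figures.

R_O ≈ 819 kg O₂/d

Y_obs = Y / (1 + k_d θ_c) = 0.388 / (1 + 0.0614 × 21.0) = 0.388 / 2.289 = 0.1695.
ΔS = 745 − 20.7 = 724.3 mg/L, so the substrate removal rate is 1490 × 724.3/1000 = 1079 kg bCOD/d.
Biomass synthesised: P_X = Y_obs × 1079 = 182.9 kg VSS/d.
R_O = Q·(S₀ − S) − 1.42·P_X = 1079 − 1.42 × 182.9 = 819.5 kg O₂/d.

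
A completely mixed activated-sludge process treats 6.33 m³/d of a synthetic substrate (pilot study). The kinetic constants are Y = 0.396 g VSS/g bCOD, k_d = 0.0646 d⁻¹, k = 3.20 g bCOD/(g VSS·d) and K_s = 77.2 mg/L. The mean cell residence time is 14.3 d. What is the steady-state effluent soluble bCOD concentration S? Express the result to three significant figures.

S ≈ 9.17 mg/L

For a completely mixed reactor with recycle the Lawrence–McCarty relation gives S = K_s·(1 + k_d·θ_c) / [θ_c·(Y·k − k_d) − 1] = 77.2 × (1 + 0.0646 × 14.3) / [14.3 × (0.396 × 3.20 − 0.0646) − 1] = 148.5 / 16.20 = 9.169 mg/L.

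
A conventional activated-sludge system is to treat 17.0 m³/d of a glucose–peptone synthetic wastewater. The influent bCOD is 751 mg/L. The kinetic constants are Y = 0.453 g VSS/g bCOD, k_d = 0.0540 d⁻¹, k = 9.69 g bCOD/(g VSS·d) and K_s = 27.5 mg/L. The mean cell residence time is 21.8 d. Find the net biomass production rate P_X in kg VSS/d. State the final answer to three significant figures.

P_X ≈ 2.65 kg VSS/d

From the Monod/SRT balance for a CMAS, S = K_s·(1+k_d θ_c)/[θ_c·(Y k − k_d) − 1] = 27.5 × (1 + 0.0540 × 21.8) / [21.8 × (0.453 × 9.69 − 0.0540) − 1] = 59.87 / 93.52 = 0.6402 mg/L.
Correct the yield for decay: Y_obs = Y/(1 + k_d θ_c) = 0.453 / (1 + 0.0540 × 21.8) = 0.453 / 2.177 = 0.2081.
Mass of bCOD removed per day: Q(S₀ − S) = 17.0 × 750.4 g/m³ = 12.76 kg/d.
Biomass produced: P_X = Y_obs·Q·ΔS = 0.2081 × 12.76 ≈ 2.654 kg VSS/d.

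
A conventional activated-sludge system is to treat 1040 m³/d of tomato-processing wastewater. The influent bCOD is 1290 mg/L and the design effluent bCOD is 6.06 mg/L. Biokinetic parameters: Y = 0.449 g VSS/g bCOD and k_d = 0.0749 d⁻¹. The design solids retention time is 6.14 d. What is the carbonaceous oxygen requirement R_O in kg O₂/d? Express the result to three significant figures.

R_O ≈ 752 kg O₂/d

Y_obs = Y / (1 + k_d θ_c) = 0.449 / (1 + 0.0749 × 6.14) = 0.449 / 1.460 = 0.3076.
Mass of bCOD removed per day: Q(S₀ − S) = 1040 × 1284 g/m³ = 1335 kg/d.
Net sludge production P_X = 0.3076 × 1335 = 410.7 kg VSS/d.
Carbonaceous O₂ demand = substrate oxidised − cell-mass equivalent = 1335 − 1.42 × 410.7 = 752.1 kg O₂/d.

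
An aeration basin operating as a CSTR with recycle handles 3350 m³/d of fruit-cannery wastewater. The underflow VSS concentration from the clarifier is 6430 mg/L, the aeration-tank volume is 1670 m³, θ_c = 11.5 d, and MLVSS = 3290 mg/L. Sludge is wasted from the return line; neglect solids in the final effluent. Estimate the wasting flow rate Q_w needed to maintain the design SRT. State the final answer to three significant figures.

Q_w ≈ 74.3 m³/d

θ_c = V·X/(Q_w·X_r) when wasting from the recycle, so Q_w = V·X/(θ_c·X_r) = 1670 × 3290 / (11.5 × 6430) = 74.30 m³/d.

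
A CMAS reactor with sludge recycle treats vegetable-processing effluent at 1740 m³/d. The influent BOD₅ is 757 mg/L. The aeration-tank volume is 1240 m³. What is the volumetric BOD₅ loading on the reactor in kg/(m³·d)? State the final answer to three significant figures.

Volumetric loading L_v = Q·S₀ / V = 1740 × 757 g/m³ / 1240 m³ = 1062 g/(m³·d) = 1.062 kg BOD₅/(m³·d).

L_v ≈ 1.06 kg BOD₅/(m³·d)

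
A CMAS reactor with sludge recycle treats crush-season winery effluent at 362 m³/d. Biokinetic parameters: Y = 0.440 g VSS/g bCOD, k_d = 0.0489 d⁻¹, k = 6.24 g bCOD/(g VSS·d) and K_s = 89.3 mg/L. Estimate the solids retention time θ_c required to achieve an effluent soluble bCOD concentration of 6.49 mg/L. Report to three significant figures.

From 1/θ_c = Y·k·S/(K_s + S) − k_d: Y·k·S/(K_s+S) = 0.440 × 6.24 × 6.49 / (89.3 + 6.49) = 0.1860 d⁻¹.
θ_c = 1/(μ − k_d) = 1/(0.1860 − 0.0489) = 1/0.1371 = 7.293 d.

θ_c ≈ 7.29 d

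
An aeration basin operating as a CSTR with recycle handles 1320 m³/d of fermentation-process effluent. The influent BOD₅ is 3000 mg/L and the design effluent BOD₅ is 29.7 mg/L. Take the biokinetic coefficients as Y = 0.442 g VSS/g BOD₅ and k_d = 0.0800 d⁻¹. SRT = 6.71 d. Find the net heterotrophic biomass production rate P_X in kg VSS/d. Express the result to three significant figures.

Correct the yield for decay: Y_obs = Y/(1 + k_d θ_c) = 0.442 / (1 + 0.0800 × 6.71) = 0.442 / 1.537 = 0.2876.
Substrate removed = Q·(S₀ − S) = 1320 m³/d × (3000 − 29.7) g/m³ = 3.92×10^6 g/d = 3921 kg/d.
So the net sludge growth is P_X = 0.2876 × 3921 = 1128 kg VSS/d.

P_X ≈ 1130 kg VSS/d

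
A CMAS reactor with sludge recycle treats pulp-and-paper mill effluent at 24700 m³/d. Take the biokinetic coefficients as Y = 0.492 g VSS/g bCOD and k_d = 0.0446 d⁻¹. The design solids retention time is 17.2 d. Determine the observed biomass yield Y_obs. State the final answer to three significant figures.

Y_obs ≈ 0.278 g VSS/g bCOD

Y_obs = Y / (1 + k_d θ_c) = 0.492 / (1 + 0.0446 × 17.2) = 0.492 / 1.767 = 0.2784.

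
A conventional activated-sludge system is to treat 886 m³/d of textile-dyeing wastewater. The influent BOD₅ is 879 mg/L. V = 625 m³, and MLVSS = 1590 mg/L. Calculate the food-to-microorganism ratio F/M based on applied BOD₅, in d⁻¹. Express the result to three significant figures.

F/M ≈ 0.784 d⁻¹

F/M = applied load / biomass = Q·S₀/(V·X) = 886 × 879 / (625.0 × 1590) = 0.7837 d⁻¹.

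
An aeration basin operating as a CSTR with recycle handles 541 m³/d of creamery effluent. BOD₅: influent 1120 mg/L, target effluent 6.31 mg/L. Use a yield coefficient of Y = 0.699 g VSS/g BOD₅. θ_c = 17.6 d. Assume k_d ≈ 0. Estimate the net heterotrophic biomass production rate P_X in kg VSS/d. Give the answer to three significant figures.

With endogenous decay neglected, the observed yield equals the true yield: Y_obs = Y = 0.699 g VSS/g BOD₅.
ΔS = 1120 − 6.31 = 1114 mg/L, so the substrate removal rate is 541 × 1114/1000 = 602.5 kg BOD₅/d.
P_X = Y_obs · Q(S₀ − S) = 0.6990 × 602.5 = 421.2 kg VSS/d.

P_X ≈ 421 kg VSS/d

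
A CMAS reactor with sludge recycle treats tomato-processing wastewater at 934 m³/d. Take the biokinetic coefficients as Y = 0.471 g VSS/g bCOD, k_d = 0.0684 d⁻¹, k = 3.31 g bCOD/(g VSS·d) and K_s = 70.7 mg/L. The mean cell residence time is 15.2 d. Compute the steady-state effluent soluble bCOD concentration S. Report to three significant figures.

S ≈ 6.66 mg/L

For a completely mixed reactor with recycle the Lawrence–McCarty relation gives S = K_s·(1 + k_d·θ_c) / [θ_c·(Y·k − k_d) − 1] = 70.7 × (1 + 0.0684 × 15.2) / [15.2 × (0.471 × 3.31 − 0.0684) − 1] = 144.2 / 21.66 = 6.659 mg/L.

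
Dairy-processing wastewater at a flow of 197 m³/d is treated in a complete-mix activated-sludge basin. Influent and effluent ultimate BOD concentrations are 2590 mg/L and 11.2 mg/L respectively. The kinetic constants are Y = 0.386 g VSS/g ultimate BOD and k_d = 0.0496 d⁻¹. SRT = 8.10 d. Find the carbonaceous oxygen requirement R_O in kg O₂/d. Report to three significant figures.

Observed yield with endogenous decay: Y_obs = Y / (1 + k_d·θ_c) = 0.386 / (1 + 0.0496 × 8.10) = 0.386 / 1.402 = 0.2754 g VSS/g ultimate BOD.
Q·(S₀ − S) = 197 × (2590 − 11.2) × 10⁻³ = 508.0 kg/d removed.
Net sludge production P_X = 0.2754 × 508.0 = 139.9 kg VSS/d.
R_O = Q·(S₀ − S) − 1.42·P_X = 508.0 − 1.42 × 139.9 = 309.4 kg O₂/d.

R_O ≈ 309 kg O₂/d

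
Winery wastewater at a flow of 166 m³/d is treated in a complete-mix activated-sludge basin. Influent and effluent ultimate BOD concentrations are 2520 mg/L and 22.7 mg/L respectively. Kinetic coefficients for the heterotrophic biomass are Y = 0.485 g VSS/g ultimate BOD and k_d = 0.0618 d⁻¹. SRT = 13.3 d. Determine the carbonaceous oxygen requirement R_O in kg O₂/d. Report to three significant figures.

Y_obs = Y / (1 + k_d θ_c) = 0.485 / (1 + 0.0618 × 13.3) = 0.485 / 1.822 = 0.2662.
Q·(S₀ − S) = 166 × (2520 − 22.7) × 10⁻³ = 414.6 kg/d removed.
Biomass synthesised: P_X = Y_obs × 414.6 = 110.4 kg VSS/d.
R_O = Q·(S₀ − S) − 1.42·P_X = 414.6 − 1.42 × 110.4 = 257.8 kg O₂/d.

R_O ≈ 258 kg O₂/d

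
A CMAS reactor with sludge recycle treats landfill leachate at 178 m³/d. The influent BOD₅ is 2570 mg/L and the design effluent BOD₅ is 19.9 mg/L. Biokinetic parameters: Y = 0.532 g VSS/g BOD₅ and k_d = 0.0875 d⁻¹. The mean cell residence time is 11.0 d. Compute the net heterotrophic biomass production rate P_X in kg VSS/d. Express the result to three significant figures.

P_X ≈ 123 kg VSS/d

Y_obs = Y / (1 + k_d θ_c) = 0.532 / (1 + 0.0875 × 11.0) = 0.532 / 1.962 = 0.2711.
Mass of BOD₅ removed per day: Q(S₀ − S) = 178 × 2550 g/m³ = 453.9 kg/d.
Biomass produced: P_X = Y_obs·Q·ΔS = 0.2711 × 453.9 ≈ 123.0 kg VSS/d.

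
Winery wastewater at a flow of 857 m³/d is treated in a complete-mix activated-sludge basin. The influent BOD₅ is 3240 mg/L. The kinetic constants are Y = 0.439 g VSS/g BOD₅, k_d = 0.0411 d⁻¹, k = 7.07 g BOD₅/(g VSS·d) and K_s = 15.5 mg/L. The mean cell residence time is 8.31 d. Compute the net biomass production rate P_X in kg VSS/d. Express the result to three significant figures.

P_X ≈ 908 kg VSS/d

From the Monod/SRT balance for a CMAS, S = K_s·(1+k_d θ_c)/[θ_c·(Y k − k_d) − 1] = 15.5 × (1 + 0.0411 × 8.31) / [8.31 × (0.439 × 7.07 − 0.0411) − 1] = 20.79 / 24.45 = 0.8504 mg/L.
Observed yield with endogenous decay: Y_obs = Y / (1 + k_d·θ_c) = 0.439 / (1 + 0.0411 × 8.31) = 0.439 / 1.342 = 0.3272 g VSS/g BOD₅.
ΔS = 3240 − 0.850 = 3239 mg/L, so the substrate removal rate is 857 × 3239/1000 = 2776 kg BOD₅/d.
Biomass produced: P_X = Y_obs·Q·ΔS = 0.3272 × 2776 ≈ 908.4 kg VSS/d.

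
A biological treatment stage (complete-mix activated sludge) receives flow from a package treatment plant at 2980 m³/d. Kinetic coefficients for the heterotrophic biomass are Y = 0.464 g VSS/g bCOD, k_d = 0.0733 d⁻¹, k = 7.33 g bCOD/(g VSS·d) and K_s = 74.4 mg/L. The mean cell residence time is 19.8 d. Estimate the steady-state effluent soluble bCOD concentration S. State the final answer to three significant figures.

S ≈ 2.81 mg/L

For a completely mixed reactor with recycle the Lawrence–McCarty relation gives S = K_s·(1 + k_d·θ_c) / [θ_c·(Y·k − k_d) − 1] = 74.4 × (1 + 0.0733 × 19.8) / [19.8 × (0.464 × 7.33 − 0.0733) − 1] = 182.4 / 64.89 = 2.811 mg/L.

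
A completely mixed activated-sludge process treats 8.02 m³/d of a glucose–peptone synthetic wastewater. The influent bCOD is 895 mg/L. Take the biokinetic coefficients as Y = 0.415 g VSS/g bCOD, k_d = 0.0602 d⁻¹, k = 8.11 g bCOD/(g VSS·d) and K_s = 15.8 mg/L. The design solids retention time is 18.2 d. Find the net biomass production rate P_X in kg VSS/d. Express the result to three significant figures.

For a completely mixed reactor with recycle the Lawrence–McCarty relation gives S = K_s·(1 + k_d·θ_c) / [θ_c·(Y·k − k_d) − 1] = 15.8 × (1 + 0.0602 × 18.2) / [18.2 × (0.415 × 8.11 − 0.0602) − 1] = 33.11 / 59.16 = 0.5597 mg/L.
Y_obs = Y / (1 + k_d θ_c) = 0.415 / (1 + 0.0602 × 18.2) = 0.415 / 2.096 = 0.1980.
Substrate removed = Q·(S₀ − S) = 8.02 m³/d × (895 − 0.560) g/m³ = 7.17×10^3 g/d = 7.173 kg/d.
Biomass produced: P_X = Y_obs·Q·ΔS = 0.1980 × 7.173 ≈ 1.421 kg VSS/d.

P_X ≈ 1.42 kg VSS/d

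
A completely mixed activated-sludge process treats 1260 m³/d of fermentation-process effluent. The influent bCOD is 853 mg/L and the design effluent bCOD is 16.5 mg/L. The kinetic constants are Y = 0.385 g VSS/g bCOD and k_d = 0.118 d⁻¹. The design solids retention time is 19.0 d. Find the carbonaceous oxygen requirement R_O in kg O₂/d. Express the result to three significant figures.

Y_obs = Y / (1 + k_d θ_c) = 0.385 / (1 + 0.118 × 19.0) = 0.385 / 3.242 = 0.1188.
Mass of bCOD removed per day: Q(S₀ − S) = 1260 × 836.5 g/m³ = 1054 kg/d.
P_X = Y_obs·Q·(S₀ − S) = 0.1188 × 1054 = 125.2 kg VSS/d.
Carbonaceous O₂ demand = substrate oxidised − cell-mass equivalent = 1054 − 1.42 × 125.2 = 876.3 kg O₂/d.

R_O ≈ 876 kg O₂/d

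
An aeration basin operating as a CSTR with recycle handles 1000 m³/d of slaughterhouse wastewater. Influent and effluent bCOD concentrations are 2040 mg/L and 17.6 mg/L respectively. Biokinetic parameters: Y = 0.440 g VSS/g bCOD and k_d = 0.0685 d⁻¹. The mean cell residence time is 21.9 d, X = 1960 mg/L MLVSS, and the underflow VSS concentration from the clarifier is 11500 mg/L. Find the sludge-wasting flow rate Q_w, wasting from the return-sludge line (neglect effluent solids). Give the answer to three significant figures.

Q_w ≈ 30.9 m³/d

From the SRT design equation V = Y Q (S₀−S) θ_c / [X (1 + k_d θ_c)] = 0.440 × 1000 × (2040 − 17.6) × 21.9 / [1960 × (1 + 0.0685 × 21.9)] = 1.95×10^7 / 4900 = 3977 m³.
θ_c = V·X/(Q_w·X_r) when wasting from the recycle, so Q_w = V·X/(θ_c·X_r) = 3977 × 1960 / (21.9 × 11500) = 30.95 m³/d.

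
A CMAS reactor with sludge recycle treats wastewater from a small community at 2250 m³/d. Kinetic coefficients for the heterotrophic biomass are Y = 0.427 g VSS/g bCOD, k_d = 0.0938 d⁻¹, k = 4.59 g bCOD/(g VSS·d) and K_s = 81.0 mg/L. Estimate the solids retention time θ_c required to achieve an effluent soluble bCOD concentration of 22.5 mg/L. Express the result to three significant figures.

θ_c ≈ 3.01 d

Specific growth rate at S = 22.5 mg/L: μ = YkS/(K_s+S) = 0.427·4.59·22.5/(81.0+22.5) = 0.4261 d⁻¹.
1/θ_c = 0.4261 − 0.0938 = 0.3323 d⁻¹, so θ_c = 3.010 d.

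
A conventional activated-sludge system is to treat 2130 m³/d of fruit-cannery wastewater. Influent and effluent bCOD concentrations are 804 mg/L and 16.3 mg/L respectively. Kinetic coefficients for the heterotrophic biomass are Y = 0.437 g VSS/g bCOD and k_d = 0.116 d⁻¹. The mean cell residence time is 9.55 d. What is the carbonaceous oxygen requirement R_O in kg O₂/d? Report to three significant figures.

Observed yield with endogenous decay: Y_obs = Y / (1 + k_d·θ_c) = 0.437 / (1 + 0.116 × 9.55) = 0.437 / 2.108 = 0.2073 g VSS/g bCOD.
Mass of bCOD removed per day: Q(S₀ − S) = 2130 × 787.7 g/m³ = 1678 kg/d.
Net sludge production P_X = 0.2073 × 1678 = 347.9 kg VSS/d.
R_O = Q·ΔS − 1.42 P_X = 1678 − 493.9 = 1184 kg O₂/d.

R_O ≈ 1180 kg O₂/d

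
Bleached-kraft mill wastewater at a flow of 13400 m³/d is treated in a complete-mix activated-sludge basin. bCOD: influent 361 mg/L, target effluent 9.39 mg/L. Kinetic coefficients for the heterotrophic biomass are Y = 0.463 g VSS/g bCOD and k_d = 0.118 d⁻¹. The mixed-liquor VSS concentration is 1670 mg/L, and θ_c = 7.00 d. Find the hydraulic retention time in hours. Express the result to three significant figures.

τ ≈ 8.97 h

Steady-state biomass mass balance: V·X·(1 + k_d·θ_c) = Y·Q·(S₀ − S)·θ_c, so V = 0.463 × 13400 × (361 − 9.39) × 7.00 / [1670 × (1 + 0.118 × 7.00)] = 1.53×10^7 / 3049 = 5008 m³.
Hydraulic retention time τ = V/Q = 5008 / 13400 = 0.3737 d = 8.969 h.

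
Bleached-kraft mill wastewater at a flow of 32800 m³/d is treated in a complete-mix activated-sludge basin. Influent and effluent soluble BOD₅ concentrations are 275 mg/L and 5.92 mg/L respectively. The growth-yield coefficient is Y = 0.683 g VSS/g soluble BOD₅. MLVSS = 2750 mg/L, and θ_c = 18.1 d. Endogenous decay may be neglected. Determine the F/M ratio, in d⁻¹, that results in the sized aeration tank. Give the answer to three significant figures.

V·X = Y·Q·ΔS·θ_c gives V = 0.683 × 32800 × (275 − 5.92) × 18.1 / 2750 = 39675 m³.
F/M = Q·S₀ / (V·X) = 32800 × 275 / (39675 × 2750) = 0.08267 g soluble BOD₅·(g VSS·d)⁻¹.

F/M ≈ 0.0827 d⁻¹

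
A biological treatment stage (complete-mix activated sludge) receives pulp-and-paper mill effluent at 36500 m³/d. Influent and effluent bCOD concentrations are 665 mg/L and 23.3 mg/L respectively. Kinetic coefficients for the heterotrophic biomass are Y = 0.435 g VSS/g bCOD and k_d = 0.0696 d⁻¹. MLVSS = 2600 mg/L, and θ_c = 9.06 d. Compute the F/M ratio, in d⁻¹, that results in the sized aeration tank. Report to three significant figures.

F/M ≈ 0.429 d⁻¹

From the SRT design equation V = Y Q (S₀−S) θ_c / [X (1 + k_d θ_c)] = 0.435 × 36500 × (665 − 23.3) × 9.06 / [2600 × (1 + 0.0696 × 9.06)] = 9.23×10^7 / 4239 = 21773 m³.
F/M = Q·S₀ / (V·X) = 36500 × 665 / (21773 × 2600) = 0.4288 g bCOD·(g VSS·d)⁻¹.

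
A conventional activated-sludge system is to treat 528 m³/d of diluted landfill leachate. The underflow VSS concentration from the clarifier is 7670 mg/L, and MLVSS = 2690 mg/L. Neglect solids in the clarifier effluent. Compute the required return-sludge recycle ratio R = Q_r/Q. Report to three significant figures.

R = Q_r/Q = X/(X_r − X) = 2690 / (7670 − 2690) = 0.5402.

R ≈ 0.540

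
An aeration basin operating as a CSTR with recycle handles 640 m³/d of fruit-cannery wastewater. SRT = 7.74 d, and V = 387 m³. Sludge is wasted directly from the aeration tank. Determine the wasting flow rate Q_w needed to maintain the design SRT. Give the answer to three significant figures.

Q_w ≈ 50.0 m³/d

With mixed-liquor wasting, θ_c = V/Q_w, so Q_w = V/θ_c = 387.0/7.74 = 50.00 m³/d.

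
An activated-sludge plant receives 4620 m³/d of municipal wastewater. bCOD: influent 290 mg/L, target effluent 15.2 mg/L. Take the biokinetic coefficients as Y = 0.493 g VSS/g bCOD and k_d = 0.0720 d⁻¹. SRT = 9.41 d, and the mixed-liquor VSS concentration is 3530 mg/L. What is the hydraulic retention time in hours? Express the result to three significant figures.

From the SRT design equation V = Y Q (S₀−S) θ_c / [X (1 + k_d θ_c)] = 0.493 × 4620 × (290 − 15.2) × 9.41 / [3530 × (1 + 0.0720 × 9.41)] = 5.89×10^6 / 5922 = 994.6 m³.
τ = V/Q = 994.6/4620 = 0.2153 d, or 5.167 h.

τ ≈ 5.17 h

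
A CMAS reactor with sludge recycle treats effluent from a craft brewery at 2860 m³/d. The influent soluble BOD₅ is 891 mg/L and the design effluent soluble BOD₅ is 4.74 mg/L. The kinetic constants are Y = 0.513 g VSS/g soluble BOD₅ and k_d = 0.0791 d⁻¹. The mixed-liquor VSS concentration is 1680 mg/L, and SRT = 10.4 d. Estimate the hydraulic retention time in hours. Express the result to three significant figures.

Steady-state biomass mass balance: V·X·(1 + k_d·θ_c) = Y·Q·(S₀ − S)·θ_c, so V = 0.513 × 2860 × (891 − 4.74) × 10.4 / [1680 × (1 + 0.0791 × 10.4)] = 1.35×10^7 / 3062 = 4416 m³.
τ = V/Q = 4416/2860 = 1.544 d, or 37.06 h.

τ ≈ 37.1 h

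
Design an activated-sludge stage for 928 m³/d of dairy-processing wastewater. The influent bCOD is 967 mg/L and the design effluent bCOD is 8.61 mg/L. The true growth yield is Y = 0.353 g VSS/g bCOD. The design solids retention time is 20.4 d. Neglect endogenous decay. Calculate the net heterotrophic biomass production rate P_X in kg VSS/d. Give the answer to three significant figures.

P_X ≈ 314 kg VSS/d

No decay correction is needed, so Y_obs = Y = 0.353.
Q·(S₀ − S) = 928 × (967 − 8.61) × 10⁻³ = 889.4 kg/d removed.
Biomass produced: P_X = Y_obs·Q·ΔS = 0.3530 × 889.4 ≈ 314.0 kg VSS/d.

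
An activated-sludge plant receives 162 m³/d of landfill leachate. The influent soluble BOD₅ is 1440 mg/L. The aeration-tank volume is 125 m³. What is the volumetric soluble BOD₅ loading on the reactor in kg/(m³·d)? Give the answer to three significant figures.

L_v ≈ 1.87 kg soluble BOD₅/(m³·d)

L_v = Q S₀ / V = 162 × 1440 × 10⁻³ / 125.0 = 1.866 kg/(m³·d).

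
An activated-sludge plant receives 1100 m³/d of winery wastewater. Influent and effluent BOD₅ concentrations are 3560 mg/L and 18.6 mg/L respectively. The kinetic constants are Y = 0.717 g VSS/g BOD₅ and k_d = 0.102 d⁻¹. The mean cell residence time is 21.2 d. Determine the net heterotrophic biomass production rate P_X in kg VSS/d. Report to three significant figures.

P_X ≈ 883 kg VSS/d

Correct the yield for decay: Y_obs = Y/(1 + k_d θ_c) = 0.717 / (1 + 0.102 × 21.2) = 0.717 / 3.162 = 0.2267.
Mass of BOD₅ removed per day: Q(S₀ − S) = 1100 × 3541 g/m³ = 3896 kg/d.
Biomass produced: P_X = Y_obs·Q·ΔS = 0.2267 × 3896 ≈ 883.2 kg VSS/d.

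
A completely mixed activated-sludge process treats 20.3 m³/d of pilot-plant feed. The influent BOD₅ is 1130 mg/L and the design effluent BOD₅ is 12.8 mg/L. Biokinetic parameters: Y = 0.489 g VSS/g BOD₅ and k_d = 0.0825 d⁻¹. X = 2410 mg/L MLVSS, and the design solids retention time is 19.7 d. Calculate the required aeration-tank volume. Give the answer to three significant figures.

V ≈ 34.5 m³

From the SRT design equation V = Y Q (S₀−S) θ_c / [X (1 + k_d θ_c)] = 0.489 × 20.3 × (1130 − 12.8) × 19.7 / [2410 × (1 + 0.0825 × 19.7)] = 2.18×10^5 / 6327 = 34.53 m³.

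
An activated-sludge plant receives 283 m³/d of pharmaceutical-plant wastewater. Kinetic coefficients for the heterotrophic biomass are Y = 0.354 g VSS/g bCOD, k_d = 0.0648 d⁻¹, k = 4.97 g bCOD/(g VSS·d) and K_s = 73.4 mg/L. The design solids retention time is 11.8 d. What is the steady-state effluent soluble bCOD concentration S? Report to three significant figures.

From the Monod/SRT balance for a CMAS, S = K_s·(1+k_d θ_c)/[θ_c·(Y k − k_d) − 1] = 73.4 × (1 + 0.0648 × 11.8) / [11.8 × (0.354 × 4.97 − 0.0648) − 1] = 129.5 / 19.00 = 6.819 mg/L.

S ≈ 6.82 mg/L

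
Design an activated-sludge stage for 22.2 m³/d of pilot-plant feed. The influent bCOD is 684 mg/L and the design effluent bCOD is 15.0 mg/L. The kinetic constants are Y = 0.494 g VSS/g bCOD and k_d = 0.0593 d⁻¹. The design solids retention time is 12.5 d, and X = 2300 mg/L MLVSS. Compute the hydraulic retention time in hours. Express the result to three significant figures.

τ ≈ 24.8 h

Rearranging the biomass balance for a CMAS with decay, V = Y·Q·ΔS·θ_c / [X·(1+k_d θ_c)] = 0.494 × 22.2 × (684 − 15.0) × 12.5 / [2300 × (1 + 0.0593 × 12.5)] = 9.17×10^4 / 4005 = 22.90 m³.
τ = V/Q = 22.90/22.2 = 1.032 d, or 24.76 h.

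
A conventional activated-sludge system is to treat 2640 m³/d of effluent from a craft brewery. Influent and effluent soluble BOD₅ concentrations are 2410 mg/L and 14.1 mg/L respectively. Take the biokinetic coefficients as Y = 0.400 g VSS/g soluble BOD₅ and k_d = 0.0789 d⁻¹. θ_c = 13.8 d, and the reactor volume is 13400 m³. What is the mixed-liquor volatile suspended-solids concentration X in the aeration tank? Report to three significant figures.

X ≈ 1250 mg/L

From V·X·(1 + k_d·θ_c) = Y·Q·(S₀ − S)·θ_c: X = 0.400 × 2640 × (2410 − 14.1) × 13.8 / [13400 × (1 + 0.0789 × 13.8)] = 1247 mg/L.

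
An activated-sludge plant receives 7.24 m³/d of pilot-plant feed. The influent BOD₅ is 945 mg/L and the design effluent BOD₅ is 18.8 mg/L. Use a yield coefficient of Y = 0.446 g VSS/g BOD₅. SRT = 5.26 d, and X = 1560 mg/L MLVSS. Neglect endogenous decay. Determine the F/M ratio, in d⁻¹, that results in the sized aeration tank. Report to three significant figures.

V·X = Y·Q·ΔS·θ_c gives V = 0.446 × 7.24 × (945 − 18.8) × 5.26 / 1560 = 10.08 m³.
F/M = applied load / biomass = Q·S₀/(V·X) = 7.24 × 945 / (10.08 × 1560) = 0.4349 d⁻¹.

F/M ≈ 0.435 d⁻¹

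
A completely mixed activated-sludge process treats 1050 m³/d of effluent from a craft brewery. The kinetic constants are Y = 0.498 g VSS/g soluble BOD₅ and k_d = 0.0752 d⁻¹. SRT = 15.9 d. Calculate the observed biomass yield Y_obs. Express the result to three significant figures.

Correct the yield for decay: Y_obs = Y/(1 + k_d θ_c) = 0.498 / (1 + 0.0752 × 15.9) = 0.498 / 2.196 = 0.2268.

Y_obs ≈ 0.227 g VSS/g soluble BOD₅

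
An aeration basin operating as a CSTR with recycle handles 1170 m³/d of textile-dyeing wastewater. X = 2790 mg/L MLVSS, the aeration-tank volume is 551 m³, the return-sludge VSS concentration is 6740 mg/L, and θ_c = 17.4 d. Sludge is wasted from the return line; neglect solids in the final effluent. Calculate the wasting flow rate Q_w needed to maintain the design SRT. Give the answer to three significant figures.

Wasting from the return line (neglecting effluent solids): Q_w = V·X / (θ_c·X_r) = 551.0 × 2790 / (17.4 × 6740) = 13.11 m³/d.

Q_w ≈ 13.1 m³/d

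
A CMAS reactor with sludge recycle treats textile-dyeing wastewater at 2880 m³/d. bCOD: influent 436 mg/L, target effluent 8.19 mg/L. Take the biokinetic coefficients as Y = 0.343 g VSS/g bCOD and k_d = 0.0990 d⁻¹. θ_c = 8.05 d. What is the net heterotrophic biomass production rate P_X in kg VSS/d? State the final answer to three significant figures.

P_X ≈ 235 kg VSS/d

Correct the yield for decay: Y_obs = Y/(1 + k_d θ_c) = 0.343 / (1 + 0.0990 × 8.05) = 0.343 / 1.797 = 0.1909.
ΔS = 436 − 8.19 = 427.8 mg/L, so the substrate removal rate is 2880 × 427.8/1000 = 1232 kg bCOD/d.
Biomass produced: P_X = Y_obs·Q·ΔS = 0.1909 × 1232 ≈ 235.2 kg VSS/d.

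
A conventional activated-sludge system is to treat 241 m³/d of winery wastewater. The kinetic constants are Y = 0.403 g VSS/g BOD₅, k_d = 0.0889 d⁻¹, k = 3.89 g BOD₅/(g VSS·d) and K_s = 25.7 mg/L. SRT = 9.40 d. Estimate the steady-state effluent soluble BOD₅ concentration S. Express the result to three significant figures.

From the Monod/SRT balance for a CMAS, S = K_s·(1+k_d θ_c)/[θ_c·(Y k − k_d) − 1] = 25.7 × (1 + 0.0889 × 9.40) / [9.40 × (0.403 × 3.89 − 0.0889) − 1] = 47.18 / 12.90 = 3.657 mg/L.

S ≈ 3.66 mg/L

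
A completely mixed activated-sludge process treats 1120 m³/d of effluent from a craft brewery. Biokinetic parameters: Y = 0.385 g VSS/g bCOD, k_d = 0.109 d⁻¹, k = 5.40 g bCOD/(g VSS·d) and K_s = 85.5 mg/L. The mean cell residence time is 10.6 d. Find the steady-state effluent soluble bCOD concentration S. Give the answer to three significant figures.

S ≈ 9.27 mg/L

Effluent substrate depends only on kinetics and SRT: S = K_s(1 + k_d θ_c) / [θ_c(Yk − k_d) − 1] = 85.5 × (1 + 0.109 × 10.6) / [10.6 × (0.385 × 5.40 − 0.109) − 1] = 184.3 / 19.88 = 9.269 mg/L.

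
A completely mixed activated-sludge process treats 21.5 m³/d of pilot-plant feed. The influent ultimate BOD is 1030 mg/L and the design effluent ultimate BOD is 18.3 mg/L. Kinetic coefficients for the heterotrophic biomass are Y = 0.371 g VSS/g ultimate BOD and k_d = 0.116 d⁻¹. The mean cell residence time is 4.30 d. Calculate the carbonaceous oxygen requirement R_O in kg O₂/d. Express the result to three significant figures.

Y_obs = Y / (1 + k_d θ_c) = 0.371 / (1 + 0.116 × 4.30) = 0.371 / 1.499 = 0.2475.
ΔS = 1030 − 18.3 = 1012 mg/L, so the substrate removal rate is 21.5 × 1012/1000 = 21.75 kg ultimate BOD/d.
Net sludge production P_X = 0.2475 × 21.75 = 5.384 kg VSS/d.
Carbonaceous O₂ demand = substrate oxidised − cell-mass equivalent = 21.75 − 1.42 × 5.384 = 14.11 kg O₂/d.

R_O ≈ 14.1 kg O₂/d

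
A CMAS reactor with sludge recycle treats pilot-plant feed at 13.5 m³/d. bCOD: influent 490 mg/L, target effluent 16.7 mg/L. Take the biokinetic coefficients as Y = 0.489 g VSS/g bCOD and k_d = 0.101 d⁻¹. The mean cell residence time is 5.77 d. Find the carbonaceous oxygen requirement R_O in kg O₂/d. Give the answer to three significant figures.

R_O ≈ 3.59 kg O₂/d

Observed yield with endogenous decay: Y_obs = Y / (1 + k_d·θ_c) = 0.489 / (1 + 0.101 × 5.77) = 0.489 / 1.583 = 0.3090 g VSS/g bCOD.
Q·(S₀ − S) = 13.5 × (490 − 16.7) × 10⁻³ = 6.390 kg/d removed.
P_X = Y_obs·Q·(S₀ − S) = 0.3090 × 6.390 = 1.974 kg VSS/d.
R_O = Q·ΔS − 1.42 P_X = 6.390 − 2.803 = 3.586 kg O₂/d.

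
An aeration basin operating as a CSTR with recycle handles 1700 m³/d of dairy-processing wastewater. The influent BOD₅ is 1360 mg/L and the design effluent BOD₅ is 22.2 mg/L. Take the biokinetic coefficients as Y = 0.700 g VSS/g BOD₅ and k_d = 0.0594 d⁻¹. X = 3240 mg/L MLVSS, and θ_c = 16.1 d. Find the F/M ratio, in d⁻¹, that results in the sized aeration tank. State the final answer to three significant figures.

F/M ≈ 0.176 d⁻¹

Rearranging the biomass balance for a CMAS with decay, V = Y·Q·ΔS·θ_c / [X·(1+k_d θ_c)] = 0.700 × 1700 × (1360 − 22.2) × 16.1 / [3240 × (1 + 0.0594 × 16.1)] = 2.56×10^7 / 6339 = 4044 m³.
F/M = Q·S₀ / (V·X) = 1700 × 1360 / (4044 × 3240) = 0.1765 g BOD₅·(g VSS·d)⁻¹.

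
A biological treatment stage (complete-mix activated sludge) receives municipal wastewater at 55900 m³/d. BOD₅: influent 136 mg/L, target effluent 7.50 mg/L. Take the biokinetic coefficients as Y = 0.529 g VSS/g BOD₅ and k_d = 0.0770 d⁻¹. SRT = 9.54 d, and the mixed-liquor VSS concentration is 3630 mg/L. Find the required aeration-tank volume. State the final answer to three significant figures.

V ≈ 5760 m³

Steady-state biomass mass balance: V·X·(1 + k_d·θ_c) = Y·Q·(S₀ − S)·θ_c, so V = 0.529 × 55900 × (136 − 7.50) × 9.54 / [3630 × (1 + 0.0770 × 9.54)] = 3.63×10^7 / 6297 = 5757 m³.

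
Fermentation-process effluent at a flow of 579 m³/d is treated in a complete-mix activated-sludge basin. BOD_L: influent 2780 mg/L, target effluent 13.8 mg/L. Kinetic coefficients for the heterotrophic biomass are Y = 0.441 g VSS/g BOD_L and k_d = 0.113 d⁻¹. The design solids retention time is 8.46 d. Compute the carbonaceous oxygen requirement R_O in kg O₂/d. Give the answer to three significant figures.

The observed yield is Y_obs = Y/(1 + k_d·θ_c) = 0.441 / (1 + 0.113 × 8.46) = 0.441 / 1.956 = 0.2255 g VSS per g BOD_L removed.
Mass of BOD_L removed per day: Q(S₀ − S) = 579 × 2766 g/m³ = 1602 kg/d.
P_X = Y_obs·Q·(S₀ − S) = 0.2255 × 1602 = 361.1 kg VSS/d.
Carbonaceous O₂ demand = substrate oxidised − cell-mass equivalent = 1602 − 1.42 × 361.1 = 1089 kg O₂/d.

R_O ≈ 1090 kg O₂/d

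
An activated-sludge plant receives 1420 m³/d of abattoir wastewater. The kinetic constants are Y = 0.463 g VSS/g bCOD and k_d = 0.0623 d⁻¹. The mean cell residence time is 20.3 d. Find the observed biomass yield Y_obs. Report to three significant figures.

Y_obs = Y / (1 + k_d θ_c) = 0.463 / (1 + 0.0623 × 20.3) = 0.463 / 2.265 = 0.2044.

Y_obs ≈ 0.204 g VSS/g bCOD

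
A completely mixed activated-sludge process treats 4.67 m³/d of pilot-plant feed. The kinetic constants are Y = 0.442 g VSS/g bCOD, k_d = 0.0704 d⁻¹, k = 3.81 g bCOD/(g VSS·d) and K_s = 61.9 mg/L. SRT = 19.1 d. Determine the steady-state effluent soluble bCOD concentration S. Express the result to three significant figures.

S ≈ 4.87 mg/L

From the Monod/SRT balance for a CMAS, S = K_s·(1+k_d θ_c)/[θ_c·(Y k − k_d) − 1] = 61.9 × (1 + 0.0704 × 19.1) / [19.1 × (0.442 × 3.81 − 0.0704) − 1] = 145.1 / 29.82 = 4.867 mg/L.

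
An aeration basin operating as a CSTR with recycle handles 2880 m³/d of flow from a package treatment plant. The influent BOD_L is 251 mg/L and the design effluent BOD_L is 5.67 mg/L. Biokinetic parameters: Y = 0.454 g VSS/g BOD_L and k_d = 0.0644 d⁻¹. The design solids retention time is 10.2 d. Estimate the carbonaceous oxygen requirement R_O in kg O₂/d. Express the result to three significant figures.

The observed yield is Y_obs = Y/(1 + k_d·θ_c) = 0.454 / (1 + 0.0644 × 10.2) = 0.454 / 1.657 = 0.2740 g VSS per g BOD_L removed.
ΔS = 251 − 5.67 = 245.3 mg/L, so the substrate removal rate is 2880 × 245.3/1000 = 706.6 kg BOD_L/d.
Net sludge production P_X = 0.2740 × 706.6 = 193.6 kg VSS/d.
R_O = Q·ΔS − 1.42 P_X = 706.6 − 274.9 = 431.6 kg O₂/d.

R_O ≈ 432 kg O₂/d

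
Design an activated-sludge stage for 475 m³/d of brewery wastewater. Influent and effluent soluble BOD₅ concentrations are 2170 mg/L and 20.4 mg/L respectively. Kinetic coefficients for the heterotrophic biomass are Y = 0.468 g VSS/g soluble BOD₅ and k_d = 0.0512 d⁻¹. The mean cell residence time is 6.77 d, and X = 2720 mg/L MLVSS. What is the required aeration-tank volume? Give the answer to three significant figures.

V ≈ 883 m³

From the SRT design equation V = Y Q (S₀−S) θ_c / [X (1 + k_d θ_c)] = 0.468 × 475 × (2170 − 20.4) × 6.77 / [2720 × (1 + 0.0512 × 6.77)] = 3.24×10^6 / 3663 = 883.2 m³.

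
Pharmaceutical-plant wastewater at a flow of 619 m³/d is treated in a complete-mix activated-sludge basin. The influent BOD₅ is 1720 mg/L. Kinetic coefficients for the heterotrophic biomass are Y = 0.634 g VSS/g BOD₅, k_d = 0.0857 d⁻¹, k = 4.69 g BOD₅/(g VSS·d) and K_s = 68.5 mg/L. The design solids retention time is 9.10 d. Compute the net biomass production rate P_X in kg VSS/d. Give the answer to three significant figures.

P_X ≈ 378 kg VSS/d

Effluent substrate depends only on kinetics and SRT: S = K_s(1 + k_d θ_c) / [θ_c(Yk − k_d) − 1] = 68.5 × (1 + 0.0857 × 9.10) / [9.10 × (0.634 × 4.69 − 0.0857) − 1] = 121.9 / 25.28 = 4.823 mg/L.
The observed yield is Y_obs = Y/(1 + k_d·θ_c) = 0.634 / (1 + 0.0857 × 9.10) = 0.634 / 1.780 = 0.3562 g VSS per g BOD₅ removed.
Substrate removed = Q·(S₀ − S) = 619 m³/d × (1720 − 4.82) g/m³ = 1.06×10^6 g/d = 1062 kg/d.
Net biomass production P_X = Y_obs × Q·(S₀ − S) = 0.3562 × 1062 = 378.2 kg VSS/d.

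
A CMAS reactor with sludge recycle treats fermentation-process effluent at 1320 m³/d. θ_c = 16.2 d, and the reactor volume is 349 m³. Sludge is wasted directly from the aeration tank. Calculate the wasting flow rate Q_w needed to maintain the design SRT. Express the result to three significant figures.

Q_w ≈ 21.5 m³/d

For wasting at MLVSS concentration, Q_w = V/θ_c = 349.0/16.2 = 21.54 m³/d.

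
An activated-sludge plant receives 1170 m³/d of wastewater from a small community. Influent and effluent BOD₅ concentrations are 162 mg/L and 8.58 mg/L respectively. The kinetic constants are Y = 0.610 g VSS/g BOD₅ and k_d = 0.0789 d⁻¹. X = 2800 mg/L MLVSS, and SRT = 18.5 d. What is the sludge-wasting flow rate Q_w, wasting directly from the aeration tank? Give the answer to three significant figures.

Q_w ≈ 15.9 m³/d

From the SRT design equation V = Y Q (S₀−S) θ_c / [X (1 + k_d θ_c)] = 0.610 × 1170 × (162 − 8.58) × 18.5 / [2800 × (1 + 0.0789 × 18.5)] = 2.03×10^6 / 6887 = 294.1 m³.
With mixed-liquor wasting, θ_c = V/Q_w, so Q_w = V/θ_c = 294.1/18.5 = 15.90 m³/d.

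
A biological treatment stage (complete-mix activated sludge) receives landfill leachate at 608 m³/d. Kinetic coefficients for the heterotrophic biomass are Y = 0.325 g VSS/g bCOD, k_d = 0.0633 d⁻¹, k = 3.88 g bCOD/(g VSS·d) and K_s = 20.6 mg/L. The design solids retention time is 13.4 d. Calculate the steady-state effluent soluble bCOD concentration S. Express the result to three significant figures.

Effluent substrate depends only on kinetics and SRT: S = K_s(1 + k_d θ_c) / [θ_c(Yk − k_d) − 1] = 20.6 × (1 + 0.0633 × 13.4) / [13.4 × (0.325 × 3.88 − 0.0633) − 1] = 38.07 / 15.05 = 2.530 mg/L.

S ≈ 2.53 mg/L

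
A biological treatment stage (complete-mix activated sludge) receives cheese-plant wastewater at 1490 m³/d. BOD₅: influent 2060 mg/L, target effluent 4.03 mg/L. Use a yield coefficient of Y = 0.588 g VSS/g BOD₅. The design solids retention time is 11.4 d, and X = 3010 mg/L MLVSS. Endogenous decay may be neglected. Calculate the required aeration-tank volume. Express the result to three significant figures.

V ≈ 6820 m³

V·X = Y·Q·ΔS·θ_c gives V = 0.588 × 1490 × (2060 − 4.03) × 11.4 / 3010 = 6822 m³.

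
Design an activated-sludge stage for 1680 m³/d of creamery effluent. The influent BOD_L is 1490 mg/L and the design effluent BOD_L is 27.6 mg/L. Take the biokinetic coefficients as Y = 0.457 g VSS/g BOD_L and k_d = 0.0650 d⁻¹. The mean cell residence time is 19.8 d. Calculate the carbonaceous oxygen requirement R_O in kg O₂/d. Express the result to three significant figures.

Correct the yield for decay: Y_obs = Y/(1 + k_d θ_c) = 0.457 / (1 + 0.0650 × 19.8) = 0.457 / 2.287 = 0.1998.
Q·(S₀ − S) = 1680 × (1490 − 27.6) × 10⁻³ = 2457 kg/d removed.
Biomass synthesised: P_X = Y_obs × 2457 = 490.9 kg VSS/d.
R_O = Q·ΔS − 1.42 P_X = 2457 − 697.1 = 1760 kg O₂/d.

R_O ≈ 1760 kg O₂/d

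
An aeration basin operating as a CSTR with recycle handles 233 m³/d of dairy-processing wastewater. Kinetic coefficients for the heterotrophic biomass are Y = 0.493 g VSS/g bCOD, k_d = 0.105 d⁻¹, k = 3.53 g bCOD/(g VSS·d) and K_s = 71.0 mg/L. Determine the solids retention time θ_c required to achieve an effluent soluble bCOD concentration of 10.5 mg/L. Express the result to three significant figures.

Specific growth rate at S = 10.5 mg/L: μ = YkS/(K_s+S) = 0.493·3.53·10.5/(71.0+10.5) = 0.2242 d⁻¹.
θ_c = 1/(μ − k_d) = 1/(0.2242 − 0.105) = 1/0.1192 = 8.389 d.

θ_c ≈ 8.39 d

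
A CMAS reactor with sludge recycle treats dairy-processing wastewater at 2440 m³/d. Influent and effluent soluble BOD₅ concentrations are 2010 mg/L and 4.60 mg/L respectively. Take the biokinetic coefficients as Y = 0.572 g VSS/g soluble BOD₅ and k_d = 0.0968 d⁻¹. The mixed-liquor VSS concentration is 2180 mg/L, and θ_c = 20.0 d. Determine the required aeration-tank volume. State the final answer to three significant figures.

V ≈ 8750 m³

Rearranging the biomass balance for a CMAS with decay, V = Y·Q·ΔS·θ_c / [X·(1+k_d θ_c)] = 0.572 × 2440 × (2010 − 4.60) × 20.0 / [2180 × (1 + 0.0968 × 20.0)] = 5.6×10^7 / 6400 = 8746 m³.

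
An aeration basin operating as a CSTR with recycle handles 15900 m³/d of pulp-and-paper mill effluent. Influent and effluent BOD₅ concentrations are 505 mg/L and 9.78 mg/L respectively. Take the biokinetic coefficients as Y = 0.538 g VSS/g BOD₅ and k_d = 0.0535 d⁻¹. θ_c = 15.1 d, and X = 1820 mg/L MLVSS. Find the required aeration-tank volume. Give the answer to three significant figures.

Steady-state biomass mass balance: V·X·(1 + k_d·θ_c) = Y·Q·(S₀ − S)·θ_c, so V = 0.538 × 15900 × (505 − 9.78) × 15.1 / [1820 × (1 + 0.0535 × 15.1)] = 6.4×10^7 / 3290 = 19441 m³.

V ≈ 19400 m³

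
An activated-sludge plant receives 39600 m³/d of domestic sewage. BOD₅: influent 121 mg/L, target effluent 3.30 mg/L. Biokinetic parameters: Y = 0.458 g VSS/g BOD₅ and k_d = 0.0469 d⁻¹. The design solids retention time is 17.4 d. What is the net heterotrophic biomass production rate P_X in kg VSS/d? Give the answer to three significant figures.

The observed yield is Y_obs = Y/(1 + k_d·θ_c) = 0.458 / (1 + 0.0469 × 17.4) = 0.458 / 1.816 = 0.2522 g VSS per g BOD₅ removed.
Substrate removed = Q·(S₀ − S) = 39600 m³/d × (121 − 3.30) g/m³ = 4.66×10^6 g/d = 4661 kg/d.
Biomass produced: P_X = Y_obs·Q·ΔS = 0.2522 × 4661 ≈ 1175 kg VSS/d.

P_X ≈ 1180 kg VSS/d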